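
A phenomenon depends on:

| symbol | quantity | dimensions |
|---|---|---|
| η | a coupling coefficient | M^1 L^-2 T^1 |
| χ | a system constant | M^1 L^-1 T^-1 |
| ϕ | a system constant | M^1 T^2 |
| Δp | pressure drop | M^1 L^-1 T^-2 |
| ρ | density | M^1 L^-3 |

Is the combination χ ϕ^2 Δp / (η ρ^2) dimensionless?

no

Sum the exponent of each base dimension across the product:
  M: −[η]_M + [χ]_M + 2·[ϕ]_M + [Δp]_M − 2·[ρ]_M = −(1) + (1) + 2·(1) + (1) − 2·(1) = 1
  L: −[η]_L + [χ]_L + 2·[ϕ]_L + [Δp]_L − 2·[ρ]_L = −(-2) + (-1) + 2·(0) + (-1) − 2·(-3) = 6
  T: −[η]_T + [χ]_T + 2·[ϕ]_T + [Δp]_T − 2·[ρ]_T = −(1) + (-1) + 2·(2) + (-2) − 2·(0) = 0
Net dimensions [M L⁶] ≠ [1] — not dimensionless.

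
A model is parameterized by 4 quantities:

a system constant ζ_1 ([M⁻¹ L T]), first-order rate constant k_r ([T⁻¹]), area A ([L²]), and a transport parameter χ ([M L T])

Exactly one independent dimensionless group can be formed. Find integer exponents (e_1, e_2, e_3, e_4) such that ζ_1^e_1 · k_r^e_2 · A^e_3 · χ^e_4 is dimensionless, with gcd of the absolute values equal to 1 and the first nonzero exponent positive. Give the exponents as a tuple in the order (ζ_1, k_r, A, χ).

(1, 2, -1, 1)

M: e_1·(-1) + e_2·(0) + e_3·(0) + e_4·(1) = 0
L: e_1·(1) + e_2·(0) + e_3·(2) + e_4·(1) = 0
T: e_1·(1) + e_2·(-1) + e_3·(0) + e_4·(1) = 0
Solving this homogeneous linear system for the smallest-integer solution (first nonzero entry positive) gives (1, 2, -1, 1).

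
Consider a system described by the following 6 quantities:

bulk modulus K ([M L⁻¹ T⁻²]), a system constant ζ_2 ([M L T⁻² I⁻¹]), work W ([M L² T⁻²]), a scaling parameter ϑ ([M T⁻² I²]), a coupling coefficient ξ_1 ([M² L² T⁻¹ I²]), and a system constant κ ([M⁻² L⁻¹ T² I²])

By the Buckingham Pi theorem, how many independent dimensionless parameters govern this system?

There are 6 variables and 4 base dimensions (M, L, T, I).
The dimension matrix has rank 4.
Independent dimensionless groups: 6 − 4 = 2.

2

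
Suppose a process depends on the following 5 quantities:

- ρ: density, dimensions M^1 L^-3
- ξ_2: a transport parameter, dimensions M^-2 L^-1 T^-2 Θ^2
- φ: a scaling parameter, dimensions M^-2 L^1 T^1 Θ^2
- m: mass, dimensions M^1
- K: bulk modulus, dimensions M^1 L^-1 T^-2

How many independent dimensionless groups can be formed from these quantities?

1

There are 5 variables and 4 base dimensions (M, L, T, Θ).
The dimension matrix has rank 4.
Independent dimensionless groups: 5 − 4 = 1.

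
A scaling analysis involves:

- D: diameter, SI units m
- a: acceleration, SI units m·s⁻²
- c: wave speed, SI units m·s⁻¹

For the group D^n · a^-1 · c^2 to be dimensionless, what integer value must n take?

Balance the L exponent: (1)·n from D, plus −(1) + 2·(1) = 1 from the rest, must sum to zero.
n + 1 = 0, so n = -1.

-1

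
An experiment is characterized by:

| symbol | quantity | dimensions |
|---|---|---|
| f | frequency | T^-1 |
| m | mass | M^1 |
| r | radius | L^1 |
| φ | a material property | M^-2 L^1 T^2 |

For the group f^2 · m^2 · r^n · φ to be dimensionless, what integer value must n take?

Balance the L exponent: (1)·n from r, plus 2·(0) + 2·(0) + (1) = 1 from the rest, must sum to zero.
n + 1 = 0, so n = -1.

-1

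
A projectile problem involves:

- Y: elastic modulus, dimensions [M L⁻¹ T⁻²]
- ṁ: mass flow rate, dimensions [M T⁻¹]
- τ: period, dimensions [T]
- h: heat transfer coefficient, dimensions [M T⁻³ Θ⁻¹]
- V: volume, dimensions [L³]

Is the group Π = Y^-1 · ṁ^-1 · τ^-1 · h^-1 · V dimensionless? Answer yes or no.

Sum the exponent of each base dimension across the product:
  M: −[Y]_M − [ṁ]_M − [τ]_M − [h]_M + [V]_M = −(1) − (1) − (0) − (1) + (0) = -3
  L: −[Y]_L − [ṁ]_L − [τ]_L − [h]_L + [V]_L = −(-1) − (0) − (0) − (0) + (3) = 4
  T: −[Y]_T − [ṁ]_T − [τ]_T − [h]_T + [V]_T = −(-2) − (-1) − (1) − (-3) + (0) = 5
  Θ: −[Y]_Θ − [ṁ]_Θ − [τ]_Θ − [h]_Θ + [V]_Θ = −(0) − (0) − (0) − (-1) + (0) = 1
Net dimensions [M⁻³ L⁴ T⁵ Θ] ≠ [1] — not dimensionless.

no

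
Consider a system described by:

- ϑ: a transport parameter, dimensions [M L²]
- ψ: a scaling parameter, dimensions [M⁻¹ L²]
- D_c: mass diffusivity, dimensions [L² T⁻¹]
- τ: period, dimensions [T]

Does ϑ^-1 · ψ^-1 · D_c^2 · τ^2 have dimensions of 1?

yes

Sum the exponent of each base dimension across the product:
  M: −[ϑ]_M − [ψ]_M + 2·[D_c]_M + 2·[τ]_M = −(1) − (-1) + 2·(0) + 2·(0) = 0
  L: −[ϑ]_L − [ψ]_L + 2·[D_c]_L + 2·[τ]_L = −(2) − (2) + 2·(2) + 2·(0) = 0
  T: −[ϑ]_T − [ψ]_T + 2·[D_c]_T + 2·[τ]_T = −(0) − (0) + 2·(-1) + 2·(1) = 0
All base exponents vanish — dimensionless.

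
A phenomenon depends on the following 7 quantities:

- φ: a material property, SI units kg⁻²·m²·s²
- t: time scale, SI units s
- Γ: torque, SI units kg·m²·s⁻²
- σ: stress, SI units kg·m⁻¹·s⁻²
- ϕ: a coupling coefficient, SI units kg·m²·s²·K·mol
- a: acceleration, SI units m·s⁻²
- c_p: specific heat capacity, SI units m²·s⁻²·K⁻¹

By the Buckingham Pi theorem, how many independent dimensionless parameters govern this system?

2

There are 7 variables and 5 base dimensions (M, L, T, Θ, N).
The dimension matrix has rank 5.
Independent dimensionless groups: 7 − 5 = 2.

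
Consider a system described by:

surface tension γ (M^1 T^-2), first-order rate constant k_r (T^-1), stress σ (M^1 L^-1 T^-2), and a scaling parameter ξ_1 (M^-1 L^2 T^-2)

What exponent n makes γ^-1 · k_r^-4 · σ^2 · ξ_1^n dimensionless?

Balance the M exponent: (-1)·n from ξ_1, plus −(1) − 4·(0) + 2·(1) = 1 from the rest, must sum to zero.
−n + 1 = 0, so n = 1.

1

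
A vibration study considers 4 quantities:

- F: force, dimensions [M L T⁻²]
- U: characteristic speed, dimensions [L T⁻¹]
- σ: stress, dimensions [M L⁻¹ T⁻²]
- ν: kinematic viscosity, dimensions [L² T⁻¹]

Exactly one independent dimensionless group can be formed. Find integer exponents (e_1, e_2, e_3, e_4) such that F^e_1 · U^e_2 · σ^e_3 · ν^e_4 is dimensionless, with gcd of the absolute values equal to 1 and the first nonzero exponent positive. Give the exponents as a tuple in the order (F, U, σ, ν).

(1, 2, -1, -2)

M: e_1·(1) + e_2·(0) + e_3·(1) + e_4·(0) = 0
L: e_1·(1) + e_2·(1) + e_3·(-1) + e_4·(2) = 0
T: e_1·(-2) + e_2·(-1) + e_3·(-2) + e_4·(-1) = 0
Solving this homogeneous linear system for the smallest-integer solution (first nonzero entry positive) gives (1, 2, -1, -2).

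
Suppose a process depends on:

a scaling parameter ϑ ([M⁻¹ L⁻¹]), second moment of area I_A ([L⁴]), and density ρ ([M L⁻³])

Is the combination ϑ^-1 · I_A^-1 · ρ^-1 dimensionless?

yes

Sum the exponent of each base dimension across the product:
  M: −[ϑ]_M − [I_A]_M − [ρ]_M = −(-1) − (0) − (1) = 0
  L: −[ϑ]_L − [I_A]_L − [ρ]_L = −(-1) − (4) − (-3) = 0
  T: −[ϑ]_T − [I_A]_T − [ρ]_T = −(0) − (0) − (0) = 0
All base exponents vanish — dimensionless.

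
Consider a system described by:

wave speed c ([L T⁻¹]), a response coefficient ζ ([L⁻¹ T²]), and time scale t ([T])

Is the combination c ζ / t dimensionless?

Sum the exponent of each base dimension across the product:
  L: [c]_L + [ζ]_L − [t]_L = (1) + (-1) − (0) = 0
  T: [c]_T + [ζ]_T − [t]_T = (-1) + (2) − (1) = 0
All base exponents vanish — dimensionless.

yes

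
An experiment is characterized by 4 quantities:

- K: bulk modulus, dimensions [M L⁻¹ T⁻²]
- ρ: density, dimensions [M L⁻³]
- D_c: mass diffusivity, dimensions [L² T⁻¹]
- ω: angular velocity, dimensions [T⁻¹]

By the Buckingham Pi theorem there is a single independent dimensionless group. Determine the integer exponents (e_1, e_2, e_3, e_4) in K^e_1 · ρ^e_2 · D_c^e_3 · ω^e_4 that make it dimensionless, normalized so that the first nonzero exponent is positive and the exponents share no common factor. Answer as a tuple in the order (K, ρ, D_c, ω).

M: e_1·(1) + e_2·(1) + e_3·(0) + e_4·(0) = 0
L: e_1·(-1) + e_2·(-3) + e_3·(2) + e_4·(0) = 0
T: e_1·(-2) + e_2·(0) + e_3·(-1) + e_4·(-1) = 0
Solving this homogeneous linear system for the smallest-integer solution (first nonzero entry positive) gives (1, -1, -1, -1).

(1, -1, -1, -1)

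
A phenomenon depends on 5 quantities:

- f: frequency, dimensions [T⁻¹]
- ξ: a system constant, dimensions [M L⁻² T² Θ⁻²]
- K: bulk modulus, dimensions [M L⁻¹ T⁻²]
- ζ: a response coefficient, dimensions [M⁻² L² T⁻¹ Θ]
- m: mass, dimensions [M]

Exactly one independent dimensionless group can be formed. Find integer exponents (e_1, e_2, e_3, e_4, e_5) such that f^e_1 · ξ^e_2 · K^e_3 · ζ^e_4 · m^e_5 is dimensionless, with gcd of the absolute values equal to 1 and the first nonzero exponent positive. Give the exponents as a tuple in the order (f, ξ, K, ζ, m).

(4, -1, -2, -2, -1)

M: e_1·(0) + e_2·(1) + e_3·(1) + e_4·(-2) + e_5·(1) = 0
L: e_1·(0) + e_2·(-2) + e_3·(-1) + e_4·(2) + e_5·(0) = 0
T: e_1·(-1) + e_2·(2) + e_3·(-2) + e_4·(-1) + e_5·(0) = 0
Θ: e_1·(0) + e_2·(-2) + e_3·(0) + e_4·(1) + e_5·(0) = 0
Solving this homogeneous linear system for the smallest-integer solution (first nonzero entry positive) gives (4, -1, -2, -2, -1).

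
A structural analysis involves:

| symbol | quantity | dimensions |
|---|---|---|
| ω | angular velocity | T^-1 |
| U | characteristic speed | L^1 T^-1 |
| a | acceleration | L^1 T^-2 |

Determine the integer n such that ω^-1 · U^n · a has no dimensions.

Balance the L exponent: (1)·n from U, plus −(0) + (1) = 1 from the rest, must sum to zero.
n + 1 = 0, so n = -1.

-1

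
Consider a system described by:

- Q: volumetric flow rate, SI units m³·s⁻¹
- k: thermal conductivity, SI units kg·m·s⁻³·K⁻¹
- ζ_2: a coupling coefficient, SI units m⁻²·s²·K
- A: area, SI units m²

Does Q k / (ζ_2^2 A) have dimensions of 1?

Sum the exponent of each base dimension across the product:
  M: [Q]_M + [k]_M − 2·[ζ_2]_M − [A]_M = (0) + (1) − 2·(0) − (0) = 1
  L: [Q]_L + [k]_L − 2·[ζ_2]_L − [A]_L = (3) + (1) − 2·(-2) − (2) = 6
  T: [Q]_T + [k]_T − 2·[ζ_2]_T − [A]_T = (-1) + (-3) − 2·(2) − (0) = -8
  Θ: [Q]_Θ + [k]_Θ − 2·[ζ_2]_Θ − [A]_Θ = (0) + (-1) − 2·(1) − (0) = -3
Net dimensions [M L⁶ T⁻⁸ Θ⁻³] ≠ [1] — not dimensionless.

no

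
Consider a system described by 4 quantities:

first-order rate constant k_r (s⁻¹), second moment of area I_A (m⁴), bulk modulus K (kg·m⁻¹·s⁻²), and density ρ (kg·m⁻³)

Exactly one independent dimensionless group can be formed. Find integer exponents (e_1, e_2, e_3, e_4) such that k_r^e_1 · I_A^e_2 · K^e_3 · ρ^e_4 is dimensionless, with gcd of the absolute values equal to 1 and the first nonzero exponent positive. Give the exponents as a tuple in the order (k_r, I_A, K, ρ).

(4, 1, -2, 2)

M: e_1·(0) + e_2·(0) + e_3·(1) + e_4·(1) = 0
L: e_1·(0) + e_2·(4) + e_3·(-1) + e_4·(-3) = 0
T: e_1·(-1) + e_2·(0) + e_3·(-2) + e_4·(0) = 0
Solving this homogeneous linear system for the smallest-integer solution (first nonzero entry positive) gives (4, 1, -2, 2).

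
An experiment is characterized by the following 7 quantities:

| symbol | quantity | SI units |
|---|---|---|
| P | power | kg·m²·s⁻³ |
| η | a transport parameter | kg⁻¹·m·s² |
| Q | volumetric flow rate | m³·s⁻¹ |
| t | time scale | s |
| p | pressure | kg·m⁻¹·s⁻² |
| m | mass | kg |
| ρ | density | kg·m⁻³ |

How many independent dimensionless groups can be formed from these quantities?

4

There are 7 variables and 3 base dimensions (M, L, T).
The dimension matrix has rank 3.
Independent dimensionless groups: 7 − 3 = 4.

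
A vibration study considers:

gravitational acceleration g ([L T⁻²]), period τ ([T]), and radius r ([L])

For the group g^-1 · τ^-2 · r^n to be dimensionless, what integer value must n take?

1

Balance the L exponent: (1)·n from r, plus −(1) − 2·(0) = -1 from the rest, must sum to zero.
n − 1 = 0, so n = 1.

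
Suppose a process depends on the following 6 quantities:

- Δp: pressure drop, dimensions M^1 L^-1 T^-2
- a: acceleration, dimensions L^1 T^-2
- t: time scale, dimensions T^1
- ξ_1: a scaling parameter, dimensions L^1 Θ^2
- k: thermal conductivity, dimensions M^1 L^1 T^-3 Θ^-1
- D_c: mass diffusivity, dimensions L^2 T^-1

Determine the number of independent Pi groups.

There are 6 variables and 4 base dimensions (M, L, T, Θ).
The dimension matrix has rank 4.
Independent dimensionless groups: 6 − 4 = 2.

2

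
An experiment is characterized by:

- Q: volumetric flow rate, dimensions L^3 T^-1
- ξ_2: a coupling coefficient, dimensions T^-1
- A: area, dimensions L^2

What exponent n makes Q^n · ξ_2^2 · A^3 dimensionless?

Balance the L exponent: (3)·n from Q, plus 2·(0) + 3·(2) = 6 from the rest, must sum to zero.
3n + 6 = 0, so n = -2.

-2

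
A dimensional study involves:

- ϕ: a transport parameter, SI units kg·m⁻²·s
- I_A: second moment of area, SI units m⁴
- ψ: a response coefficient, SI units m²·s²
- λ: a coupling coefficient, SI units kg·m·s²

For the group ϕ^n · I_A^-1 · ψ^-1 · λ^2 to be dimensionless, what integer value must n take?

-2

Balance the M exponent: (1)·n from ϕ, plus −(0) − (0) + 2·(1) = 2 from the rest, must sum to zero.
n + 2 = 0, so n = -2.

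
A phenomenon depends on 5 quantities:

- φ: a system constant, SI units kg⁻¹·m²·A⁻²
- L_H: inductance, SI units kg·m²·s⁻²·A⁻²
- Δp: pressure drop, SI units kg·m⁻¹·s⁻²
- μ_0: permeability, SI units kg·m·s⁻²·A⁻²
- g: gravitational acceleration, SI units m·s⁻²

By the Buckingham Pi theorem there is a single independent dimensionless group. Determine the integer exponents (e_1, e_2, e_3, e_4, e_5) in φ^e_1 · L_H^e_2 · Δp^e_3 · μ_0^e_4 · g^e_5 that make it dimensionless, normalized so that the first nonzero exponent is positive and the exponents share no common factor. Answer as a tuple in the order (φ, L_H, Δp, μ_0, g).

M: e_1·(-1) + e_2·(1) + e_3·(1) + e_4·(1) + e_5·(0) = 0
L: e_1·(2) + e_2·(2) + e_3·(-1) + e_4·(1) + e_5·(1) = 0
T: e_1·(0) + e_2·(-2) + e_3·(-2) + e_4·(-2) + e_5·(-2) = 0
I: e_1·(-2) + e_2·(-2) + e_3·(0) + e_4·(-2) + e_5·(0) = 0
Solving this homogeneous linear system for the smallest-integer solution (first nonzero entry positive) gives (1, 2, 2, -3, -1).

(1, 2, 2, -3, -1)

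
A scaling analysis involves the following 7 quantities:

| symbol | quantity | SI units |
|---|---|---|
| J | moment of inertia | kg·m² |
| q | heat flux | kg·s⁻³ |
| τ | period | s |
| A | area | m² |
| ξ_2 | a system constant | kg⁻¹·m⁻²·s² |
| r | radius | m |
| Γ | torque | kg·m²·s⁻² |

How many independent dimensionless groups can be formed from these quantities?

4

There are 7 variables and 3 base dimensions (M, L, T).
The dimension matrix has rank 3.
Independent dimensionless groups: 7 − 3 = 4.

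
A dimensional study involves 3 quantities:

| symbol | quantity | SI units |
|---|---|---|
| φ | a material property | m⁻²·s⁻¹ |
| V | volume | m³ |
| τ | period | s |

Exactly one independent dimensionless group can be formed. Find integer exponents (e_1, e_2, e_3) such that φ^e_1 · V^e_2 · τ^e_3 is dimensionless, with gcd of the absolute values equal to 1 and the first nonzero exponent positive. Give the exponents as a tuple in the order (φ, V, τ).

L: e_1·(-2) + e_2·(3) + e_3·(0) = 0
T: e_1·(-1) + e_2·(0) + e_3·(1) = 0
Solving this homogeneous linear system for the smallest-integer solution (first nonzero entry positive) gives (3, 2, 3).

(3, 2, 3)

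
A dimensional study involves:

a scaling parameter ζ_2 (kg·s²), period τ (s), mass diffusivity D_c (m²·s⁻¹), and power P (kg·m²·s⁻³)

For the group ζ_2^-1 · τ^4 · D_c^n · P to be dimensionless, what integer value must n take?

Balance the L exponent: (2)·n from D_c, plus −(0) + 4·(0) + (2) = 2 from the rest, must sum to zero.
2n + 2 = 0, so n = -1.

-1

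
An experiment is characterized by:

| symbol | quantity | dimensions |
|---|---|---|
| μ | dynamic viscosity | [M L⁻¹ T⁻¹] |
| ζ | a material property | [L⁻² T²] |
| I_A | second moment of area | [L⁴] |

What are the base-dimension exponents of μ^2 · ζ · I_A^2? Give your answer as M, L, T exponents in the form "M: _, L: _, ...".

Collect each base-dimension exponent across the product:
  M: 2·(1) + (0) + 2·(0) = 2
  L: 2·(-1) + (-2) + 2·(4) = 4
  T: 2·(-1) + (2) + 2·(0) = 0
So the dimensions are [M² L⁴].

M: 2, L: 4, T: 0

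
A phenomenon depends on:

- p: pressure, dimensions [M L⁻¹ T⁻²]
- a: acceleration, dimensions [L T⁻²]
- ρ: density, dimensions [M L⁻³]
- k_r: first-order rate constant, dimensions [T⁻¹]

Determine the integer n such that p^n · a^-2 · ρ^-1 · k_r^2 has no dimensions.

1

Balance the M exponent: (1)·n from p, plus −2·(0) − (1) + 2·(0) = -1 from the rest, must sum to zero.
n − 1 = 0, so n = 1.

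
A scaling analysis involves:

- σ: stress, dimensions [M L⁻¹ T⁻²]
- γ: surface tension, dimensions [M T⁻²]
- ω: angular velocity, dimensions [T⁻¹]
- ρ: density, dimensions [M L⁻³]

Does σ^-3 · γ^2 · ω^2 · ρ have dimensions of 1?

yes

Sum the exponent of each base dimension across the product:
  M: −3·[σ]_M + 2·[γ]_M + 2·[ω]_M + [ρ]_M = −3·(1) + 2·(1) + 2·(0) + (1) = 0
  L: −3·[σ]_L + 2·[γ]_L + 2·[ω]_L + [ρ]_L = −3·(-1) + 2·(0) + 2·(0) + (-3) = 0
  T: −3·[σ]_T + 2·[γ]_T + 2·[ω]_T + [ρ]_T = −3·(-2) + 2·(-2) + 2·(-1) + (0) = 0
  N: −3·[σ]_N + 2·[γ]_N + 2·[ω]_N + [ρ]_N = −3·(0) + 2·(0) + 2·(0) + (0) = 0
All base exponents vanish — dimensionless.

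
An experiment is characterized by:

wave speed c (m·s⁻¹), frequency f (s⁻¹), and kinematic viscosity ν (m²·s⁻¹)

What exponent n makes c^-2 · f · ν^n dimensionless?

Balance the L exponent: (2)·n from ν, plus −2·(1) + (0) = -2 from the rest, must sum to zero.
2n − 2 = 0, so n = 1.

1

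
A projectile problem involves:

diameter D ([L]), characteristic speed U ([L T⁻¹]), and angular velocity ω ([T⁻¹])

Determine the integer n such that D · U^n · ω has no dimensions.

-1

Balance the L exponent: (1)·n from U, plus (1) + (0) = 1 from the rest, must sum to zero.
n + 1 = 0, so n = -1.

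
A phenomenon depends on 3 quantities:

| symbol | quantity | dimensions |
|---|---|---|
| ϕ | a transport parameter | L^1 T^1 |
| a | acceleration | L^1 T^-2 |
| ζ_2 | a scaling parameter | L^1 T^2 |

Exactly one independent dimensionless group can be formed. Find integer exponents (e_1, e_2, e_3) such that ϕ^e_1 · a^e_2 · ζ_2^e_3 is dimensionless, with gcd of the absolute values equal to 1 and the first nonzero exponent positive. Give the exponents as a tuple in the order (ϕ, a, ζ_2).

(4, -1, -3)

L: e_1·(1) + e_2·(1) + e_3·(1) = 0
T: e_1·(1) + e_2·(-2) + e_3·(2) = 0
Solving this homogeneous linear system for the smallest-integer solution (first nonzero entry positive) gives (4, -1, -3).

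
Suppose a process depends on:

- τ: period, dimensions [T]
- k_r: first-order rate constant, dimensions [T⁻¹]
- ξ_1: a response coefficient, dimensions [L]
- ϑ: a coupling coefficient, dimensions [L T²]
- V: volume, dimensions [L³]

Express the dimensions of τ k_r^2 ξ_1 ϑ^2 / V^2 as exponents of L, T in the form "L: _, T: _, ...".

Collect each base-dimension exponent across the product:
  L: (0) + 2·(0) + (1) + 2·(1) − 2·(3) = -3
  T: (1) + 2·(-1) + (0) + 2·(2) − 2·(0) = 3
So the dimensions are [L⁻³ T³].

L: -3, T: 3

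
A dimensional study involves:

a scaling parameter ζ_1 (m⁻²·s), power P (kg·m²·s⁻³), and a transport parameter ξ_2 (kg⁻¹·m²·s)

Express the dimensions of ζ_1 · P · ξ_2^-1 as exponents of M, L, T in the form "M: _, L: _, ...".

M: 2, L: -2, T: -3

Collect each base-dimension exponent across the product:
  M: (0) + (1) − (-1) = 2
  L: (-2) + (2) − (2) = -2
  T: (1) + (-3) − (1) = -3
So the dimensions are [M² L⁻² T⁻³].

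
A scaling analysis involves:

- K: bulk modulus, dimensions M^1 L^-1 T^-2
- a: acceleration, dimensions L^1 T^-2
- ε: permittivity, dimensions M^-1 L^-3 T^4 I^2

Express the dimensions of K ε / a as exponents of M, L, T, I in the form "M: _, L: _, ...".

Collect each base-dimension exponent across the product:
  M: (1) − (0) + (-1) = 0
  L: (-1) − (1) + (-3) = -5
  T: (-2) − (-2) + (4) = 4
  I: (0) − (0) + (2) = 2
So the dimensions are [L⁻⁵ T⁴ I²].

M: 0, L: -5, T: 4, I: 2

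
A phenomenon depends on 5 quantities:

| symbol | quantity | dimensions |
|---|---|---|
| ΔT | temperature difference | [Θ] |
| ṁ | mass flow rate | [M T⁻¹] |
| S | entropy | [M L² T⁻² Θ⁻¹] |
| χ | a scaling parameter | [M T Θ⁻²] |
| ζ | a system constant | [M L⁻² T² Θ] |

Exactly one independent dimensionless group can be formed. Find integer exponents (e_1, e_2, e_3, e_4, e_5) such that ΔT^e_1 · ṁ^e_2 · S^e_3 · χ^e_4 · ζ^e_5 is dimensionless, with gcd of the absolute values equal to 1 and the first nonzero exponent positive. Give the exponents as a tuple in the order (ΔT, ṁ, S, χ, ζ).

M: e_1·(0) + e_2·(1) + e_3·(1) + e_4·(1) + e_5·(1) = 0
L: e_1·(0) + e_2·(0) + e_3·(2) + e_4·(0) + e_5·(-2) = 0
T: e_1·(0) + e_2·(-1) + e_3·(-2) + e_4·(1) + e_5·(2) = 0
Θ: e_1·(1) + e_2·(0) + e_3·(-1) + e_4·(-2) + e_5·(1) = 0
Solving this homogeneous linear system for the smallest-integer solution (first nonzero entry positive) gives (2, 1, -1, 1, -1).

(2, 1, -1, 1, -1)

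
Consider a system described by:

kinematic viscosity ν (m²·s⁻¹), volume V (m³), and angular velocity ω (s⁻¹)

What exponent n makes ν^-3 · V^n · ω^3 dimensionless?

Balance the L exponent: (3)·n from V, plus −3·(2) + 3·(0) = -6 from the rest, must sum to zero.
3n − 6 = 0, so n = 2.

2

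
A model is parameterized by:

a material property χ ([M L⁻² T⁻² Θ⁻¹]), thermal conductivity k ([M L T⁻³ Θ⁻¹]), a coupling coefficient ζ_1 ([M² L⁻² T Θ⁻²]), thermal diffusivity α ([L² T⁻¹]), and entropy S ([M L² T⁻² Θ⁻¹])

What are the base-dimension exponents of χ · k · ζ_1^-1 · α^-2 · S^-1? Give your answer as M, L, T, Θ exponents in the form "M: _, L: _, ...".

M: -1, L: -5, T: -2, Θ: 1

Collect each base-dimension exponent across the product:
  M: (1) + (1) − (2) − 2·(0) − (1) = -1
  L: (-2) + (1) − (-2) − 2·(2) − (2) = -5
  T: (-2) + (-3) − (1) − 2·(-1) − (-2) = -2
  Θ: (-1) + (-1) − (-2) − 2·(0) − (-1) = 1
So the dimensions are [M⁻¹ L⁻⁵ T⁻² Θ].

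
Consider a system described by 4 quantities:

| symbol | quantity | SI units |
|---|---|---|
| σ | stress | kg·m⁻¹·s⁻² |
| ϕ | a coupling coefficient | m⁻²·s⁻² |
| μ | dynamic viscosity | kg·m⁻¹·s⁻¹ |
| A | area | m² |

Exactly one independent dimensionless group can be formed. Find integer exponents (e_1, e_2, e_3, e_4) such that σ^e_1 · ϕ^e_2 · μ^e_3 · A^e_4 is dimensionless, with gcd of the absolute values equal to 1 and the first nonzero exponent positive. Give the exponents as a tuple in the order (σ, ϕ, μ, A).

(2, -1, -2, -1)

M: e_1·(1) + e_2·(0) + e_3·(1) + e_4·(0) = 0
L: e_1·(-1) + e_2·(-2) + e_3·(-1) + e_4·(2) = 0
T: e_1·(-2) + e_2·(-2) + e_3·(-1) + e_4·(0) = 0
Solving this homogeneous linear system for the smallest-integer solution (first nonzero entry positive) gives (2, -1, -2, -1).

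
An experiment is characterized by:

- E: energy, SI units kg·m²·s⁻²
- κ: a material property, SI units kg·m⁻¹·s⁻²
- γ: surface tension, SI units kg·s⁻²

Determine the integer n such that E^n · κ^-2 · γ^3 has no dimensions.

Balance the M exponent: (1)·n from E, plus −2·(1) + 3·(1) = 1 from the rest, must sum to zero.
n + 1 = 0, so n = -1.

-1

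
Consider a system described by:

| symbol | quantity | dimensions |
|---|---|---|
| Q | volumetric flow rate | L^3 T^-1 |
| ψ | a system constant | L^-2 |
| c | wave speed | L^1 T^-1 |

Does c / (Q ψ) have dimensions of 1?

Sum the exponent of each base dimension across the product:
  M: −[Q]_M − [ψ]_M + [c]_M = −(0) − (0) + (0) = 0
  L: −[Q]_L − [ψ]_L + [c]_L = −(3) − (-2) + (1) = 0
  T: −[Q]_T − [ψ]_T + [c]_T = −(-1) − (0) + (-1) = 0
All base exponents vanish — dimensionless.

yes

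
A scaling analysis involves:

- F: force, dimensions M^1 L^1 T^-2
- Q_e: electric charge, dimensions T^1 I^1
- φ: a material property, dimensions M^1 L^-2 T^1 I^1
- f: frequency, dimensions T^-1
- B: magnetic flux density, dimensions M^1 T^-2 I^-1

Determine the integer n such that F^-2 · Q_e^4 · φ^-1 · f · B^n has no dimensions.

Balance the M exponent: (1)·n from B, plus −2·(1) + 4·(0) − (1) + (0) = -3 from the rest, must sum to zero.
n − 3 = 0, so n = 3.

3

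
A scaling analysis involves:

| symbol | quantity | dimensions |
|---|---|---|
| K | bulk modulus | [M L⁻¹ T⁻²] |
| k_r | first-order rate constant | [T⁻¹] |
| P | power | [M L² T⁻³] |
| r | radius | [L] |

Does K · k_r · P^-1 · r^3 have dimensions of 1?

Sum the exponent of each base dimension across the product:
  M: [K]_M + [k_r]_M − [P]_M + 3·[r]_M = (1) + (0) − (1) + 3·(0) = 0
  L: [K]_L + [k_r]_L − [P]_L + 3·[r]_L = (-1) + (0) − (2) + 3·(1) = 0
  T: [K]_T + [k_r]_T − [P]_T + 3·[r]_T = (-2) + (-1) − (-3) + 3·(0) = 0
  I: [K]_I + [k_r]_I − [P]_I + 3·[r]_I = (0) + (0) − (0) + 3·(0) = 0
All base exponents vanish — dimensionless.

yes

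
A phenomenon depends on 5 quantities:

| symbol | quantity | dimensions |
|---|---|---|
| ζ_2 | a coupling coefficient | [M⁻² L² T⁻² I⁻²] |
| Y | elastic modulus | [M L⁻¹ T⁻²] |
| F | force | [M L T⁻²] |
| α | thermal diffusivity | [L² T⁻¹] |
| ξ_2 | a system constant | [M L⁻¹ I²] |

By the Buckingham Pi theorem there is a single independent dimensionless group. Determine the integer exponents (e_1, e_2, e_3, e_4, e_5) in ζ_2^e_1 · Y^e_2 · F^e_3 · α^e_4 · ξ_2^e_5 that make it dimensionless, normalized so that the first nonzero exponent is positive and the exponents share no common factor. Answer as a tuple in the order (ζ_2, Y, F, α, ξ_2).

(1, -3, 4, -4, 1)

M: e_1·(-2) + e_2·(1) + e_3·(1) + e_4·(0) + e_5·(1) = 0
L: e_1·(2) + e_2·(-1) + e_3·(1) + e_4·(2) + e_5·(-1) = 0
T: e_1·(-2) + e_2·(-2) + e_3·(-2) + e_4·(-1) + e_5·(0) = 0
I: e_1·(-2) + e_2·(0) + e_3·(0) + e_4·(0) + e_5·(2) = 0
Solving this homogeneous linear system for the smallest-integer solution (first nonzero entry positive) gives (1, -3, 4, -4, 1).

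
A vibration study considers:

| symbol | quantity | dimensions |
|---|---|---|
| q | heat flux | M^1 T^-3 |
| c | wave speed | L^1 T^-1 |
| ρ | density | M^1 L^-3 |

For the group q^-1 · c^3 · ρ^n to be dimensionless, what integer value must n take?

Balance the M exponent: (1)·n from ρ, plus −(1) + 3·(0) = -1 from the rest, must sum to zero.
n − 1 = 0, so n = 1.

1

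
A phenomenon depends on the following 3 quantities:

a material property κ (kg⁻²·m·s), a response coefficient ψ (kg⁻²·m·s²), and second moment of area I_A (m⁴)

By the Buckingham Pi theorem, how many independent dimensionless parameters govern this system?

There are 3 variables and 3 base dimensions (M, L, T).
The dimension matrix has rank 3.
Independent dimensionless groups: 3 − 3 = 0.

0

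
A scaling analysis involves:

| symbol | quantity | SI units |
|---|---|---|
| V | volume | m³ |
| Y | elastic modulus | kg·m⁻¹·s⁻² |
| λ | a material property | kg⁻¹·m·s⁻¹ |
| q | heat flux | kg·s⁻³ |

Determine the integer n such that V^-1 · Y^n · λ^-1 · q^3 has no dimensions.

-4

Balance the M exponent: (1)·n from Y, plus −(0) − (-1) + 3·(1) = 4 from the rest, must sum to zero.
n + 4 = 0, so n = -4.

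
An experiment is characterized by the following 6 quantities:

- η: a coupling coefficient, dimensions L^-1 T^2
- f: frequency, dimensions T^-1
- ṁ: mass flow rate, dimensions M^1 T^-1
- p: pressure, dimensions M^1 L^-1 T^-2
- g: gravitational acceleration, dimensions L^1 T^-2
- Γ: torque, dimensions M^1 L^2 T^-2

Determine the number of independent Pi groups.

3

There are 6 variables and 3 base dimensions (M, L, T).
The dimension matrix has rank 3.
Independent dimensionless groups: 6 − 3 = 3.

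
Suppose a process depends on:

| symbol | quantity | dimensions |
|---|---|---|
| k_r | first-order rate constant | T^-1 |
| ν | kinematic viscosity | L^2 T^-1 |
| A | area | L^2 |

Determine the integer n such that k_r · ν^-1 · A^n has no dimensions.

1

Balance the L exponent: (2)·n from A, plus (0) − (2) = -2 from the rest, must sum to zero.
2n − 2 = 0, so n = 1.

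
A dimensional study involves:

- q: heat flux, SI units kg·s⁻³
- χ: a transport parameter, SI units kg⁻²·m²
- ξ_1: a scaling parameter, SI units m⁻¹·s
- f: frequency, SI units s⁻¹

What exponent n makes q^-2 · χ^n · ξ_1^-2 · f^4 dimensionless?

-1

Balance the M exponent: (-2)·n from χ, plus −2·(1) − 2·(0) + 4·(0) = -2 from the rest, must sum to zero.
-2n − 2 = 0, so n = -1.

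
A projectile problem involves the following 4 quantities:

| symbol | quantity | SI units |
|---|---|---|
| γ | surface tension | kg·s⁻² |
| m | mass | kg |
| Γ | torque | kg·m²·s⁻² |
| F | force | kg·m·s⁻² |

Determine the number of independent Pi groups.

1

There are 4 variables and 3 base dimensions (M, L, T).
The dimension matrix has rank 3.
Independent dimensionless groups: 4 − 3 = 1.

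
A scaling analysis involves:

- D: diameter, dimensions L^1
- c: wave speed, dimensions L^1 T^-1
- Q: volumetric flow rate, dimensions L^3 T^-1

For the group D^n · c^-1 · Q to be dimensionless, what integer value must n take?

Balance the L exponent: (1)·n from D, plus −(1) + (3) = 2 from the rest, must sum to zero.
n + 2 = 0, so n = -2.

-2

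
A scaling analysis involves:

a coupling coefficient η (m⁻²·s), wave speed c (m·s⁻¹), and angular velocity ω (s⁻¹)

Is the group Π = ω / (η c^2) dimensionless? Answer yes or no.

yes

Sum the exponent of each base dimension across the product:
  M: −[η]_M − 2·[c]_M + [ω]_M = −(0) − 2·(0) + (0) = 0
  L: −[η]_L − 2·[c]_L + [ω]_L = −(-2) − 2·(1) + (0) = 0
  T: −[η]_T − 2·[c]_T + [ω]_T = −(1) − 2·(-1) + (-1) = 0
All base exponents vanish — dimensionless.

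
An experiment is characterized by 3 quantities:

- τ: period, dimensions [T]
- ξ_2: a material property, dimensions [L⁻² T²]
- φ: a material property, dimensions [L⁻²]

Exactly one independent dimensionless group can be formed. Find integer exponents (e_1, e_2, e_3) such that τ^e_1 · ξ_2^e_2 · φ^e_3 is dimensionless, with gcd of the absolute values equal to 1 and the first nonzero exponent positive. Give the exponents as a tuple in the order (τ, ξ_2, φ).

(2, -1, 1)

L: e_1·(0) + e_2·(-2) + e_3·(-2) = 0
T: e_1·(1) + e_2·(2) + e_3·(0) = 0
Solving this homogeneous linear system for the smallest-integer solution (first nonzero entry positive) gives (2, -1, 1).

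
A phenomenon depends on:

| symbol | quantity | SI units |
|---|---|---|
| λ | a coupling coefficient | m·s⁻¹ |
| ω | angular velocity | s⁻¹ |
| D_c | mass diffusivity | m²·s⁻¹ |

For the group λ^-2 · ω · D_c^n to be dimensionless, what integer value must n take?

Balance the L exponent: (2)·n from D_c, plus −2·(1) + (0) = -2 from the rest, must sum to zero.
2n − 2 = 0, so n = 1.

1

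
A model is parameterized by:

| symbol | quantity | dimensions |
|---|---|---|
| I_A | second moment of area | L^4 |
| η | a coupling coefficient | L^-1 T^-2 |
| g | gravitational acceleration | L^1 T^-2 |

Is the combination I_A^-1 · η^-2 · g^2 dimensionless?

Sum the exponent of each base dimension across the product:
  L: −[I_A]_L − 2·[η]_L + 2·[g]_L = −(4) − 2·(-1) + 2·(1) = 0
  T: −[I_A]_T − 2·[η]_T + 2·[g]_T = −(0) − 2·(-2) + 2·(-2) = 0
All base exponents vanish — dimensionless.

yes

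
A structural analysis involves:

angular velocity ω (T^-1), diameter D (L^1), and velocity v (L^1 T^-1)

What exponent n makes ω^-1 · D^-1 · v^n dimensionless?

Balance the L exponent: (1)·n from v, plus −(0) − (1) = -1 from the rest, must sum to zero.
n − 1 = 0, so n = 1.

1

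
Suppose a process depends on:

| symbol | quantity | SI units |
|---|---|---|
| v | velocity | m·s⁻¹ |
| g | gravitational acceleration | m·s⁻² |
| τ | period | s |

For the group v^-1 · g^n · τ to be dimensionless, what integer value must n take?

1

Balance the L exponent: (1)·n from g, plus −(1) + (0) = -1 from the rest, must sum to zero.
n − 1 = 0, so n = 1.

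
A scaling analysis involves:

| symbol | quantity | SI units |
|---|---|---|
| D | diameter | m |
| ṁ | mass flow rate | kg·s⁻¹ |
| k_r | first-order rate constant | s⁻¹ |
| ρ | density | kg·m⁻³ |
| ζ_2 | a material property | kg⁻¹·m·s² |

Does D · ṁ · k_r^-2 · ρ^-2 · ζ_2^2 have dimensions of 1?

no

Sum the exponent of each base dimension across the product:
  M: [D]_M + [ṁ]_M − 2·[k_r]_M − 2·[ρ]_M + 2·[ζ_2]_M = (0) + (1) − 2·(0) − 2·(1) + 2·(-1) = -3
  L: [D]_L + [ṁ]_L − 2·[k_r]_L − 2·[ρ]_L + 2·[ζ_2]_L = (1) + (0) − 2·(0) − 2·(-3) + 2·(1) = 9
  T: [D]_T + [ṁ]_T − 2·[k_r]_T − 2·[ρ]_T + 2·[ζ_2]_T = (0) + (-1) − 2·(-1) − 2·(0) + 2·(2) = 5
Net dimensions [M⁻³ L⁹ T⁵] ≠ [1] — not dimensionless.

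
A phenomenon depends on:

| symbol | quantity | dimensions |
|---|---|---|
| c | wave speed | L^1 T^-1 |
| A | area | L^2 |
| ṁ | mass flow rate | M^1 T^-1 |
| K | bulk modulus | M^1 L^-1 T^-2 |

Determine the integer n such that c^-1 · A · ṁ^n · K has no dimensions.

-1

Balance the M exponent: (1)·n from ṁ, plus −(0) + (0) + (1) = 1 from the rest, must sum to zero.
n + 1 = 0, so n = -1.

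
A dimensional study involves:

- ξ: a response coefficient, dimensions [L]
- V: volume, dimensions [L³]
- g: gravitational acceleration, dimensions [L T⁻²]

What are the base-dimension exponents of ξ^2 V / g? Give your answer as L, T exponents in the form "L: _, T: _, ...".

L: 4, T: 2

Collect each base-dimension exponent across the product:
  L: 2·(1) + (3) − (1) = 4
  T: 2·(0) + (0) − (-2) = 2
So the dimensions are [L⁴ T²].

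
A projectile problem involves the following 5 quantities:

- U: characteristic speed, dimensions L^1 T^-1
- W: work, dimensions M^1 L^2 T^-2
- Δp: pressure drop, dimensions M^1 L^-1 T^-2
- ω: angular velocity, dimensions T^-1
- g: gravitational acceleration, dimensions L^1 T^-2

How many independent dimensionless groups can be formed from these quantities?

There are 5 variables and 3 base dimensions (M, L, T).
The dimension matrix has rank 3.
Independent dimensionless groups: 5 − 3 = 2.

2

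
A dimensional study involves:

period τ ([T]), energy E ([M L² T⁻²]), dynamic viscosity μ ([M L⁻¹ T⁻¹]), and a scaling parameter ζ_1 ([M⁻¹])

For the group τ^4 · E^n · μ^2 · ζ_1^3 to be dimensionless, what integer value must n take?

1

Balance the M exponent: (1)·n from E, plus 4·(0) + 2·(1) + 3·(-1) = -1 from the rest, must sum to zero.
n − 1 = 0, so n = 1.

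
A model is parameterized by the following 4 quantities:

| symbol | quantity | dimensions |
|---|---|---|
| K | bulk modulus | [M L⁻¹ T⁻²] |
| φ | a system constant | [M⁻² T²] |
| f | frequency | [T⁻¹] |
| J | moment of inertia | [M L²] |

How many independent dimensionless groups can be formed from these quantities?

There are 4 variables and 3 base dimensions (M, L, T).
The dimension matrix has rank 3.
Independent dimensionless groups: 4 − 3 = 1.

1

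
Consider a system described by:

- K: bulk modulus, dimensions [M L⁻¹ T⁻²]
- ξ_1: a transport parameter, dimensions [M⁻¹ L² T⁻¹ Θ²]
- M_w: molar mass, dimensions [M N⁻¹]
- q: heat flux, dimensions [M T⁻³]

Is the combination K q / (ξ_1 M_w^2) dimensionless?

Sum the exponent of each base dimension across the product:
  M: [K]_M − [ξ_1]_M − 2·[M_w]_M + [q]_M = (1) − (-1) − 2·(1) + (1) = 1
  L: [K]_L − [ξ_1]_L − 2·[M_w]_L + [q]_L = (-1) − (2) − 2·(0) + (0) = -3
  T: [K]_T − [ξ_1]_T − 2·[M_w]_T + [q]_T = (-2) − (-1) − 2·(0) + (-3) = -4
  Θ: [K]_Θ − [ξ_1]_Θ − 2·[M_w]_Θ + [q]_Θ = (0) − (2) − 2·(0) + (0) = -2
  N: [K]_N − [ξ_1]_N − 2·[M_w]_N + [q]_N = (0) − (0) − 2·(-1) + (0) = 2
Net dimensions [M L⁻³ T⁻⁴ Θ⁻² N²] ≠ [1] — not dimensionless.

no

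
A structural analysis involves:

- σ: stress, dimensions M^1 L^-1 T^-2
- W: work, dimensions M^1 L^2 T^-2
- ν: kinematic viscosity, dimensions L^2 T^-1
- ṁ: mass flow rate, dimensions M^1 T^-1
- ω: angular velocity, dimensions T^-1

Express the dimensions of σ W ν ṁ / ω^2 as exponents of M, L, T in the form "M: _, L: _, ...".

Collect each base-dimension exponent across the product:
  M: (1) + (1) + (0) + (1) − 2·(0) = 3
  L: (-1) + (2) + (2) + (0) − 2·(0) = 3
  T: (-2) + (-2) + (-1) + (-1) − 2·(-1) = -4
So the dimensions are [M³ L³ T⁻⁴].

M: 3, L: 3, T: -4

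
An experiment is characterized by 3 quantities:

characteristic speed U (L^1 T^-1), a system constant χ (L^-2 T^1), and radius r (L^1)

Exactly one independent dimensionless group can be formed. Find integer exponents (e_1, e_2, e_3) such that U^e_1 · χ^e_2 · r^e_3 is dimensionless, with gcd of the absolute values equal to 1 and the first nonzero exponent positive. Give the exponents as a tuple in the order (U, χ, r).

L: e_1·(1) + e_2·(-2) + e_3·(1) = 0
T: e_1·(-1) + e_2·(1) + e_3·(0) = 0
Solving this homogeneous linear system for the smallest-integer solution (first nonzero entry positive) gives (1, 1, 1).

(1, 1, 1)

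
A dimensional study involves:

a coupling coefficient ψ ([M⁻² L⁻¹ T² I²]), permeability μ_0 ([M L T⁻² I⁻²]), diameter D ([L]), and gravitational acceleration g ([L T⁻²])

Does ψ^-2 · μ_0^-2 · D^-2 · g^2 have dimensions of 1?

Sum the exponent of each base dimension across the product:
  M: −2·[ψ]_M − 2·[μ_0]_M − 2·[D]_M + 2·[g]_M = −2·(-2) − 2·(1) − 2·(0) + 2·(0) = 2
  L: −2·[ψ]_L − 2·[μ_0]_L − 2·[D]_L + 2·[g]_L = −2·(-1) − 2·(1) − 2·(1) + 2·(1) = 0
  T: −2·[ψ]_T − 2·[μ_0]_T − 2·[D]_T + 2·[g]_T = −2·(2) − 2·(-2) − 2·(0) + 2·(-2) = -4
  I: −2·[ψ]_I − 2·[μ_0]_I − 2·[D]_I + 2·[g]_I = −2·(2) − 2·(-2) − 2·(0) + 2·(0) = 0
Net dimensions [M² T⁻⁴] ≠ [1] — not dimensionless.

no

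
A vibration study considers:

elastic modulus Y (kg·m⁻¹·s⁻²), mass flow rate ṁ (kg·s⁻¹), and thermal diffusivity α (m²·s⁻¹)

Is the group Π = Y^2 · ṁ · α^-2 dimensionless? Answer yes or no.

Sum the exponent of each base dimension across the product:
  M: 2·[Y]_M + [ṁ]_M − 2·[α]_M = 2·(1) + (1) − 2·(0) = 3
  L: 2·[Y]_L + [ṁ]_L − 2·[α]_L = 2·(-1) + (0) − 2·(2) = -6
  T: 2·[Y]_T + [ṁ]_T − 2·[α]_T = 2·(-2) + (-1) − 2·(-1) = -3
Net dimensions [M³ L⁻⁶ T⁻³] ≠ [1] — not dimensionless.

no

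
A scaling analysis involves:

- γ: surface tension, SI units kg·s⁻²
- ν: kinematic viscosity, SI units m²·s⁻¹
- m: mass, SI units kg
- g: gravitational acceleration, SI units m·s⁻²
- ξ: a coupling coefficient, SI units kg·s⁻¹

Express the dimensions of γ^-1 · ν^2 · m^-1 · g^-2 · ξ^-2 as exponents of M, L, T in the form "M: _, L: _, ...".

Collect each base-dimension exponent across the product:
  M: −(1) + 2·(0) − (1) − 2·(0) − 2·(1) = -4
  L: −(0) + 2·(2) − (0) − 2·(1) − 2·(0) = 2
  T: −(-2) + 2·(-1) − (0) − 2·(-2) − 2·(-1) = 6
So the dimensions are [M⁻⁴ L² T⁶].

M: -4, L: 2, T: 6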